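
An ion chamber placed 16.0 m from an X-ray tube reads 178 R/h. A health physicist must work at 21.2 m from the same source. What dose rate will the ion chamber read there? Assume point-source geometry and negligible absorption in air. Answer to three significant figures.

101 R/h

Using I₁d₁² = I₂d₂², scaling from 16.0 m to 21.2 m:
178 × (16.0/21.2)² = 178 × 0.5696 = 101.4 R/h.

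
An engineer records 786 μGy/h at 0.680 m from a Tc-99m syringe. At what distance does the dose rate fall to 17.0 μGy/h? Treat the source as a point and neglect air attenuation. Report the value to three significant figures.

Using I₁d₁² = I₂d₂², d₂ = d₁·√(I₁/I₂).
I₁/I₂ = 786/17.0 = 46.24, so d₂ = 0.680 × √46.24 = 4.624 m.

4.62 m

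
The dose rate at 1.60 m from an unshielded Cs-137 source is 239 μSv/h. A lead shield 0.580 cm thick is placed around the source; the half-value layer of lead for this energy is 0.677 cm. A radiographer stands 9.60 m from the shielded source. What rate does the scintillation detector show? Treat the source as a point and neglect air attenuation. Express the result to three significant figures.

Distance alone: 239 × (1.60/9.60)² = 239 × 0.02778 = 6.639 μSv/h.
Shield: 0.580/0.677 = 0.8567 half-value layers → attenuation 2^(−0.8567) = 0.5522.
Combined: 6.639 × 0.5522 = 3.666 μSv/h.

3.67 μSv/h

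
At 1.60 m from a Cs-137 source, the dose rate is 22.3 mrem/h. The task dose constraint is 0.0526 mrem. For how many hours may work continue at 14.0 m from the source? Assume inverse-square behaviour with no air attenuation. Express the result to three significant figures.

0.181 h

Since intensity falls as 1/r², rate at 14.0 m:
(1.60/14.0)² = 0.01306, so 22.3 × 0.01306 = 0.2912 mrem/h.
Stay time = 0.0526 mrem ÷ 0.2912 mrem/h = 0.1806 h.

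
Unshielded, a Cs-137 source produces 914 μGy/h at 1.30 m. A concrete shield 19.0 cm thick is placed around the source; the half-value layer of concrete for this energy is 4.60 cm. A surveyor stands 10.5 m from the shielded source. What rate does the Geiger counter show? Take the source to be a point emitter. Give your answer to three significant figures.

Distance alone: (1.30/10.5)² = 0.01533, so 914 × 0.01533 = 14.01 μGy/h.
Shield: 19.0/4.60 = 4.130 half-value layers → attenuation 2^(−4.130) = 0.05711.
Combined: 14.01 × 0.05711 = 0.8001 μGy/h.

0.800 μGy/h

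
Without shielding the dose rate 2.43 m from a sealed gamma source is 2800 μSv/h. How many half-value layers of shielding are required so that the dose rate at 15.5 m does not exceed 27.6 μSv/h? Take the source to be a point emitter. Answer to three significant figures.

At 15.5 m, distance alone gives 2800 × (2.43/15.5)² = 2800 × 0.02458 = 68.82 μSv/h.
Further attenuation needed: 68.82/27.6 = 2.493.
n = log₂(2.493) = 1.318 half-value layers.

1.32 half-value layers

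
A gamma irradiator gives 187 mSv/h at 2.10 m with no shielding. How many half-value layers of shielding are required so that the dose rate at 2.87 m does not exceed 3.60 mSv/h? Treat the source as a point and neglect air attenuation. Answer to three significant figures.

At 2.87 m, distance alone gives (2.10/2.87)² = 0.5354, so 187 × 0.5354 = 100.1 mSv/h.
Further attenuation needed: 100.1/3.60 = 27.81.
n = log₂(27.81) = 4.798 half-value layers.

4.80 half-value layers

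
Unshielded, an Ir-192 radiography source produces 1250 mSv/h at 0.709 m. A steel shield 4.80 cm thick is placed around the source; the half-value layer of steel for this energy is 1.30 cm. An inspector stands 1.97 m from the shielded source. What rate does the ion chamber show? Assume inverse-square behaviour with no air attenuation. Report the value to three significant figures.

12.5 mSv/h

Distance alone: 1250 × (0.709/1.97)² = 1250 × 0.1295 = 161.9 mSv/h.
Shield: 4.80/1.30 = 3.692 half-value layers → attenuation 2^(−3.692) = 0.07737.
Combined: 161.9 × 0.07737 = 12.53 mSv/h.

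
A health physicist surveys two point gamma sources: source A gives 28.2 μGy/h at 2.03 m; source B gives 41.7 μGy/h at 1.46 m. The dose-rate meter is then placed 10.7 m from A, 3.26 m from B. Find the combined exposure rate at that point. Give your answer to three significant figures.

9.38 μGy/h

By superposition, sum each source's inverse-square contribution:
A: 28.2 × (2.03/10.7)² = 1.015 μGy/h
B: 41.7 × (1.46/3.26)² = 8.364 μGy/h
Total = 1.015 + 8.364 = 9.379 μGy/h.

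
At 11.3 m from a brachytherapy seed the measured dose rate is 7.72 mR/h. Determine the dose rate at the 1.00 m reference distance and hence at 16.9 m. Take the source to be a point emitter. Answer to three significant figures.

Applying the 1/r² law,
At 1.00 m: 7.72 × (11.3/1.00)² = 7.72 × 127.7 = 985.8 mR/h
At 16.9 m: (1.00/16.9)² = 0.003501, so 985.8 × 0.003501 = 3.451 mR/h.

986 mR/h; 3.45 mR/h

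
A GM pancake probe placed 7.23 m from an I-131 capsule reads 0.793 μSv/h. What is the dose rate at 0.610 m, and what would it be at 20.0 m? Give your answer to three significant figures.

111 μSv/h; 0.104 μSv/h

Applying the 1/r² law,
At 0.610 m: 0.793 × (7.23/0.610)² = 0.793 × 140.5 = 111.4 μSv/h
At 20.0 m: 111.4 × (0.610/20.0)² = 111.4 × 0.0009302 = 0.1036 μSv/h.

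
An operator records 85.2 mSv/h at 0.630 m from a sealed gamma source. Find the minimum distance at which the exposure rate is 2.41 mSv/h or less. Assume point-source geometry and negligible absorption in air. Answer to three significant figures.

3.75 m

Since intensity falls as 1/r², d₂ = d₁·√(I₁/I₂).
I₁/I₂ = 85.2/2.41 = 35.35, so d₂ = 0.630 × √35.35 = 3.746 m.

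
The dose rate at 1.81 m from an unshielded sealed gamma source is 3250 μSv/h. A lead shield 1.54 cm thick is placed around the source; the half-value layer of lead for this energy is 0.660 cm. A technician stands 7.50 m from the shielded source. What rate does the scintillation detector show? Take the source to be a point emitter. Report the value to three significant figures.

37.6 μSv/h

Distance alone: 3250 × (1.81/7.50)² = 3250 × 0.05824 = 189.3 μSv/h.
Shield: 1.54/0.660 = 2.333 half-value layers → attenuation 2^(−2.333) = 0.1985.
Combined: 189.3 × 0.1985 = 37.58 μSv/h.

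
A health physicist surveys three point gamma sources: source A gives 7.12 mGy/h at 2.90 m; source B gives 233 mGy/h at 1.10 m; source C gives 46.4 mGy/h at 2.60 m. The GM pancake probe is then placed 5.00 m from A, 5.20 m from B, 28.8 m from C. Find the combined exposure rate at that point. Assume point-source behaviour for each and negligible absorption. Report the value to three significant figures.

13.2 mGy/h

Each source contributes Iᵢ·(dᵢ/rᵢ)²; contributions add.
A: 7.12 × (2.90/5.00)² = 2.395 mGy/h
B: 233 × (1.10/5.20)² = 10.43 mGy/h
C: 46.4 × (2.60/28.8)² = 0.3782 mGy/h
Total = 2.395 + 10.43 + 0.3782 = 13.20 mGy/h.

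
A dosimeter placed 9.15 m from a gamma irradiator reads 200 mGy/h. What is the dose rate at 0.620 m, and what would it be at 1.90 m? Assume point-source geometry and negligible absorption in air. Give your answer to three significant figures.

43600 mGy/h; 4640 mGy/h

Intensity scales as (d₁/d₂)², so
At 0.620 m: 200 × (9.15/0.620)² = 200 × 217.8 = 43560 mGy/h
At 1.90 m: 43560 × (0.620/1.90)² = 43560 × 0.1065 = 4639 mGy/h.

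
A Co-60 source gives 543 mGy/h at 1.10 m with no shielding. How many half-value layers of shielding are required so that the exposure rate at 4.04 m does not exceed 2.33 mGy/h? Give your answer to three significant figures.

At 4.04 m, distance alone gives 543 × (1.10/4.04)² = 543 × 0.07413 = 40.25 mGy/h.
Further attenuation needed: 40.25/2.33 = 17.27.
n = log₂(17.27) = 4.110 half-value layers.

4.11 half-value layers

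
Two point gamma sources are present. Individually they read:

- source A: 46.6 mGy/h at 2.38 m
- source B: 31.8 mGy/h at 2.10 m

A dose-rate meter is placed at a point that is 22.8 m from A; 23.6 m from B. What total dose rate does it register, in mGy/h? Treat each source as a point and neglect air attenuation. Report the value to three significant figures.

Each source contributes Iᵢ·(dᵢ/rᵢ)²; contributions add.
A: 46.6 × (2.38/22.8)² = 0.5078 mGy/h
B: 31.8 × (2.10/23.6)² = 0.2518 mGy/h
Total = 0.5078 + 0.2518 = 0.7596 mGy/h.

0.760 mGy/h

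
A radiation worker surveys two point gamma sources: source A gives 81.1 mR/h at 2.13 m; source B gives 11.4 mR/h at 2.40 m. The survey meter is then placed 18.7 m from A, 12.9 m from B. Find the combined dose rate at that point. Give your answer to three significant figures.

1.45 mR/h

Each source contributes Iᵢ·(dᵢ/rᵢ)²; contributions add.
A: 81.1 × (2.13/18.7)² = 1.052 mR/h
B: 11.4 × (2.40/12.9)² = 0.3946 mR/h
Total = 1.052 + 0.3946 = 1.447 mR/h.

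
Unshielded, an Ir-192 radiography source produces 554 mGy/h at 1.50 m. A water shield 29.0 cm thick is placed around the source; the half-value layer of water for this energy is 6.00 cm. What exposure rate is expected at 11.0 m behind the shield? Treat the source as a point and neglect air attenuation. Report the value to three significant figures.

0.361 mGy/h

Distance alone: 554 × (1.50/11.0)² = 554 × 0.01860 = 10.30 mGy/h.
Shield: 29.0/6.00 = 4.833 half-value layers → attenuation 2^(−4.833) = 0.03509.
Combined: 10.30 × 0.03509 = 0.3614 mGy/h.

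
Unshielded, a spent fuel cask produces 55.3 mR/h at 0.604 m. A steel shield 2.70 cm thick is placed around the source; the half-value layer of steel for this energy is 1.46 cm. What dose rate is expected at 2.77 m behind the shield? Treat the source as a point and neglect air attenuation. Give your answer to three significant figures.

Distance alone: 55.3 × (0.604/2.77)² = 55.3 × 0.04755 = 2.630 mR/h.
Shield: 2.70/1.46 = 1.849 half-value layers → attenuation 2^(−1.849) = 0.2776.
Combined: 2.630 × 0.2776 = 0.7301 mR/h.

0.730 mR/h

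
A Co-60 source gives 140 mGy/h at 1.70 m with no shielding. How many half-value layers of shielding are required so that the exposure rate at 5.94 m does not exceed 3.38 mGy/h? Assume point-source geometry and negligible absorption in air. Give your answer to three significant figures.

1.76 half-value layers

At 5.94 m, distance alone gives 140 × (1.70/5.94)² = 140 × 0.08191 = 11.47 mGy/h.
Further attenuation needed: 11.47/3.38 = 3.393.
n = log₂(3.393) = 1.763 half-value layers.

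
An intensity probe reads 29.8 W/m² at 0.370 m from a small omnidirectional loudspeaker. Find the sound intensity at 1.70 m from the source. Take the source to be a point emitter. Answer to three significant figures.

1.41 W/m²

Applying the 1/r² law, the rate at 1.70 m is
29.8 × (0.370/1.70)² = 29.8 × 0.04737 = 1.412 W/m².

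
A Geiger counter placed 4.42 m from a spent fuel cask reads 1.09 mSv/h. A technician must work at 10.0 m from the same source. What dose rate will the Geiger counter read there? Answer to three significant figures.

0.213 mSv/h

By the inverse-square law, scaling from 4.42 m to 10.0 m:
1.09 × (4.42/10.0)² = 1.09 × 0.1954 = 0.2130 mSv/h.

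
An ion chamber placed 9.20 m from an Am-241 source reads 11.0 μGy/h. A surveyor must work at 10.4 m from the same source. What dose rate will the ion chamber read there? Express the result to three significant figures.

Using I₁d₁² = I₂d₂², scaling from 9.20 m to 10.4 m:
(9.20/10.4)² = 0.7825, so 11.0 × 0.7825 = 8.607 μGy/h.

8.61 μGy/h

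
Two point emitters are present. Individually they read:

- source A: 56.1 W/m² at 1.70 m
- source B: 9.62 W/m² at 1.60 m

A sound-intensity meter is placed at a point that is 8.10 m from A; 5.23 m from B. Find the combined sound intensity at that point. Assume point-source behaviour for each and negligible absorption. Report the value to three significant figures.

Each source contributes Iᵢ·(dᵢ/rᵢ)²; contributions add.
A: 56.1 × (1.70/8.10)² = 2.471 W/m²
B: 9.62 × (1.60/5.23)² = 0.9004 W/m²
Total = 2.471 + 0.9004 = 3.371 W/m².

3.37 W/m²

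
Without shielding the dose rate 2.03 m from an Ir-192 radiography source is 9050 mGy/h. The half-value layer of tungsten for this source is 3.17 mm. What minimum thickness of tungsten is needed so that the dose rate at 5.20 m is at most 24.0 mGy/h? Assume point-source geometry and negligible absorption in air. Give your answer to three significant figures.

18.5 mm

At 5.20 m, distance alone gives 9050 × (2.03/5.20)² = 9050 × 0.1524 = 1379 mGy/h.
Further attenuation needed: 1379/24.0 = 57.46.
n = log₂(57.46) = 5.844 half-value layers.
Thickness = 5.844 × 3.17 mm = 18.53 mm.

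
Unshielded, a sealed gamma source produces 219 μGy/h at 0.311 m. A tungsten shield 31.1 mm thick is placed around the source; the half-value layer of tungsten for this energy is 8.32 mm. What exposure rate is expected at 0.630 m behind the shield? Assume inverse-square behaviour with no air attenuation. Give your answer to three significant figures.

Distance alone: 219 × (0.311/0.630)² = 219 × 0.2437 = 53.37 μGy/h.
Shield: 31.1/8.32 = 3.738 half-value layers → attenuation 2^(−3.738) = 0.07495.
Combined: 53.37 × 0.07495 = 4.000 μGy/h.

4.00 μGy/h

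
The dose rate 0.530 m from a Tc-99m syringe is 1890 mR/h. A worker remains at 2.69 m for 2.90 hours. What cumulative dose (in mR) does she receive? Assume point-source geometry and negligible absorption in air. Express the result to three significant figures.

213 mR

Since intensity falls as 1/r², rate at 2.69 m:
(0.530/2.69)² = 0.03882, so 1890 × 0.03882 = 73.37 mR/h.
Dose = rate × time = 73.37 mR/h × 2.900 h = 212.8 mR.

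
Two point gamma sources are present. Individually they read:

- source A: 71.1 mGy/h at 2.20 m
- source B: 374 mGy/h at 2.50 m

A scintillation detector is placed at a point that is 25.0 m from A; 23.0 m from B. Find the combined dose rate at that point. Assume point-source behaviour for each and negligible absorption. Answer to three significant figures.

4.97 mGy/h

By superposition, sum each source's inverse-square contribution:
A: 71.1 × (2.20/25.0)² = 0.5506 mGy/h
B: 374 × (2.50/23.0)² = 4.419 mGy/h
Total = 0.5506 + 4.419 = 4.970 mGy/h.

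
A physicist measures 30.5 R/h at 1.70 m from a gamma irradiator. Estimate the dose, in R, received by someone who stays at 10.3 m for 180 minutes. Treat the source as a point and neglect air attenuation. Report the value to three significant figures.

Applying the 1/r² law, rate at 10.3 m:
30.5 × (1.70/10.3)² = 30.5 × 0.02724 = 0.8308 R/h.
Dose = rate × time = 0.8308 R/h × 3.000 h = 2.492 R.

2.49 R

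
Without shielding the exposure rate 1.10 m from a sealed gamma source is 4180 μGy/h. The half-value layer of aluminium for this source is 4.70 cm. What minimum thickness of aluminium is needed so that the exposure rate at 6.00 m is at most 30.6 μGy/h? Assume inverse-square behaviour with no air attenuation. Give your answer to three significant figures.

10.3 cm

At 6.00 m, distance alone gives 4180 × (1.10/6.00)² = 4180 × 0.03361 = 140.5 μGy/h.
Further attenuation needed: 140.5/30.6 = 4.592.
n = log₂(4.592) = 2.199 half-value layers.
Thickness = 2.199 × 4.70 cm = 10.34 cm.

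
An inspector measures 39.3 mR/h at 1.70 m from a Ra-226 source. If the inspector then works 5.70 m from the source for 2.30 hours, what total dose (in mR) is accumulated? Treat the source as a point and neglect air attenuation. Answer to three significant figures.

By the inverse-square law, rate at 5.70 m:
(1.70/5.70)² = 0.08895, so 39.3 × 0.08895 = 3.496 mR/h.
Dose = rate × time = 3.496 mR/h × 2.300 h = 8.041 mR.

8.04 mR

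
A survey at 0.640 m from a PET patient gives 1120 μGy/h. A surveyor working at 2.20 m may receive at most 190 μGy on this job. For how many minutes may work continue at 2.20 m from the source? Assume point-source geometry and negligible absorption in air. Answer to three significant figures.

120 min

Applying the 1/r² law, rate at 2.20 m:
1120 × (0.640/2.20)² = 1120 × 0.08463 = 94.79 μGy/h.
Stay time = 190 μGy ÷ 94.79 μGy/h = 2.004 h = 120.2 min.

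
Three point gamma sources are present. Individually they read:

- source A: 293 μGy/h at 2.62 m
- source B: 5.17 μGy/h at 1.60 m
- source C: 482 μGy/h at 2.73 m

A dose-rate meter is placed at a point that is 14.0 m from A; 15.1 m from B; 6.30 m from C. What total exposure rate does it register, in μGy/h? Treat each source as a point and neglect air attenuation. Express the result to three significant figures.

By superposition, sum each source's inverse-square contribution:
A: 293 × (2.62/14.0)² = 10.26 μGy/h
B: 5.17 × (1.60/15.1)² = 0.05805 μGy/h
C: 482 × (2.73/6.30)² = 90.51 μGy/h
Total = 10.26 + 0.05805 + 90.51 = 100.8 μGy/h.

101 μGy/h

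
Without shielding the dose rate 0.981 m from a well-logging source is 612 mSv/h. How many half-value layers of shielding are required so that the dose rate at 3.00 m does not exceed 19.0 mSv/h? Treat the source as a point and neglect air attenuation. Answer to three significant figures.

1.78 half-value layers

At 3.00 m, distance alone gives 612 × (0.981/3.00)² = 612 × 0.1069 = 65.42 mSv/h.
Further attenuation needed: 65.42/19.0 = 3.443.
n = log₂(3.443) = 1.784 half-value layers.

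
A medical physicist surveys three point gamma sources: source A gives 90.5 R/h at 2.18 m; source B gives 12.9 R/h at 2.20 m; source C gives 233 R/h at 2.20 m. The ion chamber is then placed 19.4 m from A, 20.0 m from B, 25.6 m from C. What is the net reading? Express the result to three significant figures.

3.02 R/h

By superposition, sum each source's inverse-square contribution:
A: 90.5 × (2.18/19.4)² = 1.143 R/h
B: 12.9 × (2.20/20.0)² = 0.1561 R/h
C: 233 × (2.20/25.6)² = 1.721 R/h
Total = 1.143 + 0.1561 + 1.721 = 3.020 R/h.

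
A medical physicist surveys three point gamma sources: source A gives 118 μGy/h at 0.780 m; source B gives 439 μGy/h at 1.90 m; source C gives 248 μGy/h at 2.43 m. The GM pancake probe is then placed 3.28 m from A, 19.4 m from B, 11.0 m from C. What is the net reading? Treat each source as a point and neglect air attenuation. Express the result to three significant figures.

By superposition, sum each source's inverse-square contribution:
A: 118 × (0.780/3.28)² = 6.673 μGy/h
B: 439 × (1.90/19.4)² = 4.211 μGy/h
C: 248 × (2.43/11.0)² = 12.10 μGy/h
Total = 6.673 + 4.211 + 12.10 = 22.98 μGy/h.

23.0 μGy/h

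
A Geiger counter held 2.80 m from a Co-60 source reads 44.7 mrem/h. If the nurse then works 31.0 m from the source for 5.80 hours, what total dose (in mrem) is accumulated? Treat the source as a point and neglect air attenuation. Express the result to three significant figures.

Using I₁d₁² = I₂d₂², rate at 31.0 m:
(2.80/31.0)² = 0.008158, so 44.7 × 0.008158 = 0.3647 mrem/h.
Dose = rate × time = 0.3647 mrem/h × 5.800 h = 2.115 mrem.

2.12 mrem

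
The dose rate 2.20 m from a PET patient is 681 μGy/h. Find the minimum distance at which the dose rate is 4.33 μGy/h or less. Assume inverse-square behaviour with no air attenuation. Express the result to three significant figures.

27.6 m

Intensity scales as (d₁/d₂)², so d₂ = d₁·√(I₁/I₂).
I₁/I₂ = 681/4.33 = 157.3, so d₂ = 2.20 × √157.3 = 27.59 m.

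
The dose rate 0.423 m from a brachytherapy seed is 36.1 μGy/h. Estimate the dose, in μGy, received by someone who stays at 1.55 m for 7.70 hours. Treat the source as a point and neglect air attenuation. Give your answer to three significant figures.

20.7 μGy

By the inverse-square law, rate at 1.55 m:
(0.423/1.55)² = 0.07448, so 36.1 × 0.07448 = 2.689 μGy/h.
Dose = rate × time = 2.689 μGy/h × 7.700 h = 20.71 μGy.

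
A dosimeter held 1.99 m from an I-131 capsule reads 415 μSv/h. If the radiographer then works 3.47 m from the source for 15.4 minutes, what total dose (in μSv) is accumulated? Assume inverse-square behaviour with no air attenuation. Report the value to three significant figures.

Using I₁d₁² = I₂d₂², rate at 3.47 m:
(1.99/3.47)² = 0.3289, so 415 × 0.3289 = 136.5 μSv/h.
Dose = rate × time = 136.5 μSv/h × 0.2567 h = 35.04 μSv.

35.0 μSv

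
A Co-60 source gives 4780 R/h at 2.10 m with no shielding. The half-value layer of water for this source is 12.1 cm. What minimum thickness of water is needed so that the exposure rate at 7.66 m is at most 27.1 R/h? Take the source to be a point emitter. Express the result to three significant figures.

45.1 cm

At 7.66 m, distance alone gives (2.10/7.66)² = 0.07516, so 4780 × 0.07516 = 359.3 R/h.
Further attenuation needed: 359.3/27.1 = 13.26.
n = log₂(13.26) = 3.729 half-value layers.
Thickness = 3.729 × 12.1 cm = 45.12 cm.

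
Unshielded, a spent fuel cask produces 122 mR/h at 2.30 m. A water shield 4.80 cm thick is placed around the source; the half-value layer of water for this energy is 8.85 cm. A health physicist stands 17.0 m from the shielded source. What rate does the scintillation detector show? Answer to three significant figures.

1.53 mR/h

Distance alone: 122 × (2.30/17.0)² = 122 × 0.01830 = 2.233 mR/h.
Shield: 4.80/8.85 = 0.5424 half-value layers → attenuation 2^(−0.5424) = 0.6866.
Combined: 2.233 × 0.6866 = 1.533 mR/h.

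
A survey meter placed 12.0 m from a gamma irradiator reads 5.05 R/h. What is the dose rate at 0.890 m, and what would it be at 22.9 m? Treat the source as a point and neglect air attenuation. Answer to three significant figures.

Since intensity falls as 1/r²,
At 0.890 m: (12.0/0.890)² = 181.8, so 5.05 × 181.8 = 918.1 R/h
At 22.9 m: (0.890/22.9)² = 0.001510, so 918.1 × 0.001510 = 1.386 R/h.

918 R/h; 1.39 R/h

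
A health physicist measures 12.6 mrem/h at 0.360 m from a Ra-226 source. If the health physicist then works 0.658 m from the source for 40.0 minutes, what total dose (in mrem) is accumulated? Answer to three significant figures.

2.51 mrem

Since intensity falls as 1/r², rate at 0.658 m:
12.6 × (0.360/0.658)² = 12.6 × 0.2993 = 3.771 mrem/h.
Dose = rate × time = 3.771 mrem/h × 0.6667 h = 2.514 mrem.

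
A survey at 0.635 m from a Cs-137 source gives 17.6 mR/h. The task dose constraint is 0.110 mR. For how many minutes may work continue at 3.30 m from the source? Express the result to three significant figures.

10.1 min

Since intensity falls as 1/r², rate at 3.30 m:
(0.635/3.30)² = 0.03703, so 17.6 × 0.03703 = 0.6517 mR/h.
Stay time = 0.110 mR ÷ 0.6517 mR/h = 0.1688 h = 10.13 min.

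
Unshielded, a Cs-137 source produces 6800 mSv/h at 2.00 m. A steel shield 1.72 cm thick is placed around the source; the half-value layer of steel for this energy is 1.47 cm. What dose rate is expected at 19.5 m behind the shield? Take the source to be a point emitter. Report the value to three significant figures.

Distance alone: (2.00/19.5)² = 0.01052, so 6800 × 0.01052 = 71.54 mSv/h.
Shield: 1.72/1.47 = 1.170 half-value layers → attenuation 2^(−1.170) = 0.4444.
Combined: 71.54 × 0.4444 = 31.79 mSv/h.

31.8 mSv/h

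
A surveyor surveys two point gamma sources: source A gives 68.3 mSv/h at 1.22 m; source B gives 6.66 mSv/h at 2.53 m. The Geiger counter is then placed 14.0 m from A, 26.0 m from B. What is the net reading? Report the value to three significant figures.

Each source contributes Iᵢ·(dᵢ/rᵢ)²; contributions add.
A: 68.3 × (1.22/14.0)² = 0.5187 mSv/h
B: 6.66 × (2.53/26.0)² = 0.06306 mSv/h
Total = 0.5187 + 0.06306 = 0.5818 mSv/h.

0.582 mSv/h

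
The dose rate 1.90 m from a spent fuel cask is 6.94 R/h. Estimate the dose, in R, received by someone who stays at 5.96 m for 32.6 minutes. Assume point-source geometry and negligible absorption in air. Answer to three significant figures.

Since intensity falls as 1/r², rate at 5.96 m:
6.94 × (1.90/5.96)² = 6.94 × 0.1016 = 0.7051 R/h.
Dose = rate × time = 0.7051 R/h × 0.5433 h = 0.3831 R.

0.383 R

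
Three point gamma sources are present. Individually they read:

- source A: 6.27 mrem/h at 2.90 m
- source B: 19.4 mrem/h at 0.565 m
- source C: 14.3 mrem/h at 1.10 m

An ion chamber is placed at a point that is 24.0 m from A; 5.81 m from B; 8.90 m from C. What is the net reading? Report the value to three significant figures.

Each source contributes Iᵢ·(dᵢ/rᵢ)²; contributions add.
A: 6.27 × (2.90/24.0)² = 0.09155 mrem/h
B: 19.4 × (0.565/5.81)² = 0.1835 mrem/h
C: 14.3 × (1.10/8.90)² = 0.2184 mrem/h
Total = 0.09155 + 0.1835 + 0.2184 = 0.4934 mrem/h.

0.493 mrem/h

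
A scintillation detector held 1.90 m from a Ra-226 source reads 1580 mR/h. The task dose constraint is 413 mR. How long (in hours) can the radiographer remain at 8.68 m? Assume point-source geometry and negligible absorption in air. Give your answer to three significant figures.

Since intensity falls as 1/r², rate at 8.68 m:
1580 × (1.90/8.68)² = 1580 × 0.04791 = 75.70 mR/h.
Stay time = 413 mR ÷ 75.70 mR/h = 5.456 h.

5.46 h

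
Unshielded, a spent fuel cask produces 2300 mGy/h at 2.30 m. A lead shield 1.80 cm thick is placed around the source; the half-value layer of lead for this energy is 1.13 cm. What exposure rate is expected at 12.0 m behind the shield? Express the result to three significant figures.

28.0 mGy/h

Distance alone: (2.30/12.0)² = 0.03674, so 2300 × 0.03674 = 84.50 mGy/h.
Shield: 1.80/1.13 = 1.593 half-value layers → attenuation 2^(−1.593) = 0.3315.
Combined: 84.50 × 0.3315 = 28.01 mGy/h.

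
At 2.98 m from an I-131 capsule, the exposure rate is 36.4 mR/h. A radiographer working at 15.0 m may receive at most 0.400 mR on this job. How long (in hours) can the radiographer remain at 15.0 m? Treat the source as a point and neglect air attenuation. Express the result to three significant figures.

Using I₁d₁² = I₂d₂², rate at 15.0 m:
36.4 × (2.98/15.0)² = 36.4 × 0.03947 = 1.437 mR/h.
Stay time = 0.400 mR ÷ 1.437 mR/h = 0.2784 h.

0.278 h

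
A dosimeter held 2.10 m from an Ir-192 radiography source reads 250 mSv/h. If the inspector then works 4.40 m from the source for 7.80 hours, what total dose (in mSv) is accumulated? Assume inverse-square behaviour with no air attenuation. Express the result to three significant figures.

Using I₁d₁² = I₂d₂², rate at 4.40 m:
250 × (2.10/4.40)² = 250 × 0.2278 = 56.95 mSv/h.
Dose = rate × time = 56.95 mSv/h × 7.800 h = 444.2 mSv.

444 mSv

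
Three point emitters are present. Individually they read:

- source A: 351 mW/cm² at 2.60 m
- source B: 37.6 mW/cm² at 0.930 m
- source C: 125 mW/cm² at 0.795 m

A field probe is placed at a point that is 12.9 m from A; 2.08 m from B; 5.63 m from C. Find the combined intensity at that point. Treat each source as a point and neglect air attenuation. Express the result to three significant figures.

24.3 mW/cm²

By superposition, sum each source's inverse-square contribution:
A: 351 × (2.60/12.9)² = 14.26 mW/cm²
B: 37.6 × (0.930/2.08)² = 7.517 mW/cm²
C: 125 × (0.795/5.63)² = 2.492 mW/cm²
Total = 14.26 + 7.517 + 2.492 = 24.27 mW/cm².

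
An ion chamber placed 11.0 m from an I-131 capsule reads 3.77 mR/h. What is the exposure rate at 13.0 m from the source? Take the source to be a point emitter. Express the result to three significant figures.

2.70 mR/h

Applying the 1/r² law, scaling from 11.0 m to 13.0 m:
3.77 × (11.0/13.0)² = 3.77 × 0.7160 = 2.699 mR/h.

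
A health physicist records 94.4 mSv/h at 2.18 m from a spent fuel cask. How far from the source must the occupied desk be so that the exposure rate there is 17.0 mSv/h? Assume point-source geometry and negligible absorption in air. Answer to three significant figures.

5.14 m

Using I₁d₁² = I₂d₂², d₂ = d₁·√(I₁/I₂).
I₁/I₂ = 94.4/17.0 = 5.553, so d₂ = 2.18 × √5.553 = 5.137 m.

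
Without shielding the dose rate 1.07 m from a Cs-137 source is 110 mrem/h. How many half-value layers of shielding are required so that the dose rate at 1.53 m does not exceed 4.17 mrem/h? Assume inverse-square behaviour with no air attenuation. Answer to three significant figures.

At 1.53 m, distance alone gives 110 × (1.07/1.53)² = 110 × 0.4891 = 53.80 mrem/h.
Further attenuation needed: 53.80/4.17 = 12.90.
n = log₂(12.90) = 3.689 half-value layers.

3.69 half-value layers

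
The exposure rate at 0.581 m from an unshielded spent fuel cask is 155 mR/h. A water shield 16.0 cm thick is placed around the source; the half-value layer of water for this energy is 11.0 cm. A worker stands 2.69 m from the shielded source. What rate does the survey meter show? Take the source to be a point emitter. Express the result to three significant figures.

2.64 mR/h

Distance alone: 155 × (0.581/2.69)² = 155 × 0.04665 = 7.231 mR/h.
Shield: 16.0/11.0 = 1.455 half-value layers → attenuation 2^(−1.455) = 0.3648.
Combined: 7.231 × 0.3648 = 2.638 mR/h.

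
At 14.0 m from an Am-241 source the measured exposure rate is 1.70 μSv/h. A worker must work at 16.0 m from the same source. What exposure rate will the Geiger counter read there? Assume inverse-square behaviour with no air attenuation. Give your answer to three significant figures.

1.30 μSv/h

Using I₁d₁² = I₂d₂², scaling from 14.0 m to 16.0 m:
1.70 × (14.0/16.0)² = 1.70 × 0.7656 = 1.302 μSv/h.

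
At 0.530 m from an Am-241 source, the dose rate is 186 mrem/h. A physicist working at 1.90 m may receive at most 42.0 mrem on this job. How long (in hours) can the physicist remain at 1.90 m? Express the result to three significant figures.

2.90 h

By the inverse-square law, rate at 1.90 m:
(0.530/1.90)² = 0.07781, so 186 × 0.07781 = 14.47 mrem/h.
Stay time = 42.0 mrem ÷ 14.47 mrem/h = 2.903 h.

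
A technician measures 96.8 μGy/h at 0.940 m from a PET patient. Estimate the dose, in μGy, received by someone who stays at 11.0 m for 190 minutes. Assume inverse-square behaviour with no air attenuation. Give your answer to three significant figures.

Applying the 1/r² law, rate at 11.0 m:
96.8 × (0.940/11.0)² = 96.8 × 0.007302 = 0.7068 μGy/h.
Dose = rate × time = 0.7068 μGy/h × 3.167 h = 2.238 μGy.

2.24 μGy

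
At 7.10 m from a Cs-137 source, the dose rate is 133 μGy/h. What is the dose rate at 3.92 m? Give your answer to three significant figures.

436 μGy/h

Applying the 1/r² law, the rate at 3.92 m is
133 × (7.10/3.92)² = 133 × 3.281 = 436.4 μGy/h.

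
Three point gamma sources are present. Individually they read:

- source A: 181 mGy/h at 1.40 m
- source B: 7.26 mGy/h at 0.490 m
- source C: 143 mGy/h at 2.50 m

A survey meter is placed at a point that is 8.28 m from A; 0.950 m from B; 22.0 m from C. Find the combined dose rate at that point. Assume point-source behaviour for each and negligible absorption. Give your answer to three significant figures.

8.95 mGy/h

Each source contributes Iᵢ·(dᵢ/rᵢ)²; contributions add.
A: 181 × (1.40/8.28)² = 5.175 mGy/h
B: 7.26 × (0.490/0.950)² = 1.931 mGy/h
C: 143 × (2.50/22.0)² = 1.847 mGy/h
Total = 5.175 + 1.931 + 1.847 = 8.953 mGy/h.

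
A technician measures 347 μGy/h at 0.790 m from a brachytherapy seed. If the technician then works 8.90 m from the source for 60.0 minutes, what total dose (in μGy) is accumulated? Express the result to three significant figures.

2.73 μGy

By the inverse-square law, rate at 8.90 m:
347 × (0.790/8.90)² = 347 × 0.007879 = 2.734 μGy/h.
Dose = rate × time = 2.734 μGy/h × 1.000 h = 2.734 μGy.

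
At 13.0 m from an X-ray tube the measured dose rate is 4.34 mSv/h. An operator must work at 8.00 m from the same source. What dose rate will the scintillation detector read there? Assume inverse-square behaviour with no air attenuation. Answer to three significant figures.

11.5 mSv/h

Intensity scales as (d₁/d₂)², so scaling from 13.0 m to 8.00 m:
(13.0/8.00)² = 2.641, so 4.34 × 2.641 = 11.46 mSv/h.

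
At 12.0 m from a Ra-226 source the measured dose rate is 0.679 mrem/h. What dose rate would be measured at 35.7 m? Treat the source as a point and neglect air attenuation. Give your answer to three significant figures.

0.0767 mrem/h

By the inverse-square law, scaling from 12.0 m to 35.7 m:
(12.0/35.7)² = 0.1130, so 0.679 × 0.1130 = 0.07673 mrem/h.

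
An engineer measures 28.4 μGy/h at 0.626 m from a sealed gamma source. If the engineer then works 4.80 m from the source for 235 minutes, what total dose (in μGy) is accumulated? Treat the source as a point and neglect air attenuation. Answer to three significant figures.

Applying the 1/r² law, rate at 4.80 m:
(0.626/4.80)² = 0.01701, so 28.4 × 0.01701 = 0.4831 μGy/h.
Dose = rate × time = 0.4831 μGy/h × 3.917 h = 1.892 μGy.

1.89 μGy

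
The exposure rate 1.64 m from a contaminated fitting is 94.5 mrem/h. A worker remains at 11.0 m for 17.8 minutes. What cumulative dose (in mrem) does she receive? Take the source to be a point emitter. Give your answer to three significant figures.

0.623 mrem

Since intensity falls as 1/r², rate at 11.0 m:
94.5 × (1.64/11.0)² = 94.5 × 0.02223 = 2.101 mrem/h.
Dose = rate × time = 2.101 mrem/h × 0.2967 h = 0.6234 mrem.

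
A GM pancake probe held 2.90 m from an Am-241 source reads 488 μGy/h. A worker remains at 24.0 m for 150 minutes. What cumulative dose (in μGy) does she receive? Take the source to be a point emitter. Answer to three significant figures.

Applying the 1/r² law, rate at 24.0 m:
(2.90/24.0)² = 0.01460, so 488 × 0.01460 = 7.125 μGy/h.
Dose = rate × time = 7.125 μGy/h × 2.500 h = 17.81 μGy.

17.8 μGy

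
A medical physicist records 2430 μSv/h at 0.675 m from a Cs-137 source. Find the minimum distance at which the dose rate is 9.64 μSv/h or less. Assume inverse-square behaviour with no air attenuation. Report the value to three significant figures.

Intensity scales as (d₁/d₂)², so d₂ = d₁·√(I₁/I₂).
I₁/I₂ = 2430/9.64 = 252.1, so d₂ = 0.675 × √252.1 = 10.72 m.

10.7 m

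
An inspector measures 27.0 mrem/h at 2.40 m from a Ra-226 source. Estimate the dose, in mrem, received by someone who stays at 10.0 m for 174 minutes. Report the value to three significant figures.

Since intensity falls as 1/r², rate at 10.0 m:
27.0 × (2.40/10.0)² = 27.0 × 0.05760 = 1.555 mrem/h.
Dose = rate × time = 1.555 mrem/h × 2.900 h = 4.510 mrem.

4.51 mrem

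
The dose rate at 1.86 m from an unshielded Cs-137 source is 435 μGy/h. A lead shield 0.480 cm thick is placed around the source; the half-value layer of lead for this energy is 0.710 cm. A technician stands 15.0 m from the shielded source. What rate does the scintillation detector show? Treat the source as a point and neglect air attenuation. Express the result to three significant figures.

Distance alone: 435 × (1.86/15.0)² = 435 × 0.01538 = 6.690 μGy/h.
Shield: 0.480/0.710 = 0.6761 half-value layers → attenuation 2^(−0.6761) = 0.6259.
Combined: 6.690 × 0.6259 = 4.187 μGy/h.

4.19 μGy/h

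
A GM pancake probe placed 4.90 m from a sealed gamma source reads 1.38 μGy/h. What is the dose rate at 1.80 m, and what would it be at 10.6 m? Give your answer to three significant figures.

By the inverse-square law,
At 1.80 m: 1.38 × (4.90/1.80)² = 1.38 × 7.410 = 10.23 μGy/h
At 10.6 m: (1.80/10.6)² = 0.02884, so 10.23 × 0.02884 = 0.2950 μGy/h.

10.2 μGy/h; 0.295 μGy/h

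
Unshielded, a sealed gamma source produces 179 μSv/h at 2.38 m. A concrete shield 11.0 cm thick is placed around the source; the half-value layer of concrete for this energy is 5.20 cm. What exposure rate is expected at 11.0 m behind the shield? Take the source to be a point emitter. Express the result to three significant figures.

1.93 μSv/h

Distance alone: (2.38/11.0)² = 0.04681, so 179 × 0.04681 = 8.379 μSv/h.
Shield: 11.0/5.20 = 2.115 half-value layers → attenuation 2^(−2.115) = 0.2308.
Combined: 8.379 × 0.2308 = 1.934 μSv/h.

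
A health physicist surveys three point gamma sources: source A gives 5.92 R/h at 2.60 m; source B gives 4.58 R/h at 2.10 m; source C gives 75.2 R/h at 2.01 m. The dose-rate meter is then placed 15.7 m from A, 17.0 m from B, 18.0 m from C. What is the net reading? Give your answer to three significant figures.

Each source contributes Iᵢ·(dᵢ/rᵢ)²; contributions add.
A: 5.92 × (2.60/15.7)² = 0.1624 R/h
B: 4.58 × (2.10/17.0)² = 0.06989 R/h
C: 75.2 × (2.01/18.0)² = 0.9377 R/h
Total = 0.1624 + 0.06989 + 0.9377 = 1.170 R/h.

1.17 R/h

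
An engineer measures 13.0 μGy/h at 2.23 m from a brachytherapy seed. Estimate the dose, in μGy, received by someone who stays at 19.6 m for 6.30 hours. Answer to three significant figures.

1.06 μGy

Using I₁d₁² = I₂d₂², rate at 19.6 m:
(2.23/19.6)² = 0.01294, so 13.0 × 0.01294 = 0.1682 μGy/h.
Dose = rate × time = 0.1682 μGy/h × 6.300 h = 1.060 μGy.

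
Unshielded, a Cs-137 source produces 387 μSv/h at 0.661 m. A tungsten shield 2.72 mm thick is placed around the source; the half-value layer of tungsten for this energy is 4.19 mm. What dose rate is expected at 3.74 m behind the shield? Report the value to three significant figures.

Distance alone: 387 × (0.661/3.74)² = 387 × 0.03124 = 12.09 μSv/h.
Shield: 2.72/4.19 = 0.6492 half-value layers → attenuation 2^(−0.6492) = 0.6376.
Combined: 12.09 × 0.6376 = 7.709 μSv/h.

7.71 μSv/h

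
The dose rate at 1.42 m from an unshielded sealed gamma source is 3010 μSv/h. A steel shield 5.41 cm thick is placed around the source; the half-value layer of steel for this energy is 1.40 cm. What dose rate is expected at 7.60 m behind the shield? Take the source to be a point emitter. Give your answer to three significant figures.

Distance alone: (1.42/7.60)² = 0.03491, so 3010 × 0.03491 = 105.1 μSv/h.
Shield: 5.41/1.40 = 3.864 half-value layers → attenuation 2^(−3.864) = 0.06868.
Combined: 105.1 × 0.06868 = 7.218 μSv/h.

7.22 μSv/h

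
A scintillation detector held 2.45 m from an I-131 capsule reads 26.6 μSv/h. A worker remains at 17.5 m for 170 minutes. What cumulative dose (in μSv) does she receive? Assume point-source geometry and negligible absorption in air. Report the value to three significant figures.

Since intensity falls as 1/r², rate at 17.5 m:
26.6 × (2.45/17.5)² = 26.6 × 0.01960 = 0.5214 μSv/h.
Dose = rate × time = 0.5214 μSv/h × 2.833 h = 1.477 μSv.

1.48 μSv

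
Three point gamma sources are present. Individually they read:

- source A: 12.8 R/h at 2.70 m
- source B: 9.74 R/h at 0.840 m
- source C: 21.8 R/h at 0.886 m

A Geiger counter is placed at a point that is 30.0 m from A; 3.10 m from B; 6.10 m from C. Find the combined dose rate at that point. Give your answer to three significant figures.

By superposition, sum each source's inverse-square contribution:
A: 12.8 × (2.70/30.0)² = 0.1037 R/h
B: 9.74 × (0.840/3.10)² = 0.7151 R/h
C: 21.8 × (0.886/6.10)² = 0.4599 R/h
Total = 0.1037 + 0.7151 + 0.4599 = 1.279 R/h.

1.28 R/h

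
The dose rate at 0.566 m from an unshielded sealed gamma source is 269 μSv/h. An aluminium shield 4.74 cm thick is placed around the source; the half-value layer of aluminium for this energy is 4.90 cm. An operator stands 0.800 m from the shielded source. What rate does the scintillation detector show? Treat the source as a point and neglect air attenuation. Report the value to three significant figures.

68.9 μSv/h

Distance alone: 269 × (0.566/0.800)² = 269 × 0.5006 = 134.7 μSv/h.
Shield: 4.74/4.90 = 0.9673 half-value layers → attenuation 2^(−0.9673) = 0.5115.
Combined: 134.7 × 0.5115 = 68.90 μSv/h.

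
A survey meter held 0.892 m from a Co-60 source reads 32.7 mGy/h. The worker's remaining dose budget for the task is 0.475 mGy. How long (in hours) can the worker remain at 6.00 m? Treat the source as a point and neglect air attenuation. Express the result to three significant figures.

By the inverse-square law, rate at 6.00 m:
32.7 × (0.892/6.00)² = 32.7 × 0.02210 = 0.7227 mGy/h.
Stay time = 0.475 mGy ÷ 0.7227 mGy/h = 0.6573 h.

0.657 h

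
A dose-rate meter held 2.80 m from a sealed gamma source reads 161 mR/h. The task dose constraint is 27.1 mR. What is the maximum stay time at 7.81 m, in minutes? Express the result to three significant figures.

Applying the 1/r² law, rate at 7.81 m:
161 × (2.80/7.81)² = 161 × 0.1285 = 20.69 mR/h.
Stay time = 27.1 mR ÷ 20.69 mR/h = 1.310 h = 78.60 min.

78.6 min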